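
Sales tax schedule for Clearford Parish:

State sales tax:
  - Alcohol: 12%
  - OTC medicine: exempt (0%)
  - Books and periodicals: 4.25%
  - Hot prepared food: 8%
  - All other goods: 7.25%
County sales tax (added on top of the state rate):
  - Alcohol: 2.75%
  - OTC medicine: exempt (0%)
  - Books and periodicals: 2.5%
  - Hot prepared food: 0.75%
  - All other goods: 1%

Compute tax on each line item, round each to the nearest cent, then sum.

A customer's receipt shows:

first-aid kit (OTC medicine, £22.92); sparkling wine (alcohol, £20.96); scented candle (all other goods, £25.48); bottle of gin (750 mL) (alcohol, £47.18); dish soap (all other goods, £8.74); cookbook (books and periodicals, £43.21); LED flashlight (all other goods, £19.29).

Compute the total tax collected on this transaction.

£17.38

First-aid kit £22.92: OTC medicine → 0% + 0% county = 0% → £0.00
Sparkling wine £20.96: alcohol → 12% + 2.75% county = 14.75% → £3.09
Scented candle £25.48: all other goods → 7.25% + 1% county = 8.25% → £2.10
Bottle of gin (750 mL) £47.18: alcohol → 12% + 2.75% county = 14.75% → £6.96
Dish soap £8.74: all other goods → 7.25% + 1% county = 8.25% → £0.72
Cookbook £43.21: books and periodicals → 4.25% + 2.5% county = 6.75% → £2.92
LED flashlight £19.29: all other goods → 7.25% + 1% county = 8.25% → £1.59
Total tax = £3.09 + £2.10 + £6.96 + £0.72 + £2.92 + £1.59 = £17.38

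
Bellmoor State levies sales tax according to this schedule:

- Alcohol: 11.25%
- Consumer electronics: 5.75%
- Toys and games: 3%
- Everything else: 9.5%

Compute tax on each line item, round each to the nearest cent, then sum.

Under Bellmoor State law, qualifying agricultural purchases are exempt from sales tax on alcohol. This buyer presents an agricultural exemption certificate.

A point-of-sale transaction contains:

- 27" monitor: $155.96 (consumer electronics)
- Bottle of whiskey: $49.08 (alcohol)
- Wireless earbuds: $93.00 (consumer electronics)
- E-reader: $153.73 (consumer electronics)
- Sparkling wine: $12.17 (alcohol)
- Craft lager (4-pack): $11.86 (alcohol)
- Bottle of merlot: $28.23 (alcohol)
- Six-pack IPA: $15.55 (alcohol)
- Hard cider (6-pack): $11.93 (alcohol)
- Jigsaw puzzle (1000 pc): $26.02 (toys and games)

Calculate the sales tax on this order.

$23.94

27" monitor $155.96: consumer electronics → 5.75% → $8.97
Bottle of whiskey $49.08: alcohol, buyer-exempt → 0% → $0.00
Wireless earbuds $93.00: consumer electronics → 5.75% → $5.35
E-reader $153.73: consumer electronics → 5.75% → $8.84
Sparkling wine $12.17: alcohol, buyer-exempt → 0% → $0.00
Craft lager (4-pack) $11.86: alcohol, buyer-exempt → 0% → $0.00
Bottle of merlot $28.23: alcohol, buyer-exempt → 0% → $0.00
Six-pack IPA $15.55: alcohol, buyer-exempt → 0% → $0.00
Hard cider (6-pack) $11.93: alcohol, buyer-exempt → 0% → $0.00
Jigsaw puzzle (1000 pc) $26.02: toys and games → 3% → $0.78
Total tax = $8.97 + $5.35 + $8.84 + $0.78 = $23.94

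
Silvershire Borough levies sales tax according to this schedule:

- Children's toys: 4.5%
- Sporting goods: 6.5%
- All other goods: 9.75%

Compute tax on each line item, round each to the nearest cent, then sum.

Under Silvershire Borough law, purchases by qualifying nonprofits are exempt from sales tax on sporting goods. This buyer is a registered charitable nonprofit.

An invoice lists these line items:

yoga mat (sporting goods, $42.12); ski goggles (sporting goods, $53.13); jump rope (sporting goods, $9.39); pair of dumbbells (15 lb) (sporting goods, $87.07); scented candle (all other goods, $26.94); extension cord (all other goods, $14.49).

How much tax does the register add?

Yoga mat $42.12: sporting goods, buyer-exempt → 0% → $0.00
Ski goggles $53.13: sporting goods, buyer-exempt → 0% → $0.00
Jump rope $9.39: sporting goods, buyer-exempt → 0% → $0.00
Pair of dumbbells (15 lb) $87.07: sporting goods, buyer-exempt → 0% → $0.00
Scented candle $26.94: all other goods → 9.75% → $2.63
Extension cord $14.49: all other goods → 9.75% → $1.41
Total tax = $2.63 + $1.41 = $4.04

$4.04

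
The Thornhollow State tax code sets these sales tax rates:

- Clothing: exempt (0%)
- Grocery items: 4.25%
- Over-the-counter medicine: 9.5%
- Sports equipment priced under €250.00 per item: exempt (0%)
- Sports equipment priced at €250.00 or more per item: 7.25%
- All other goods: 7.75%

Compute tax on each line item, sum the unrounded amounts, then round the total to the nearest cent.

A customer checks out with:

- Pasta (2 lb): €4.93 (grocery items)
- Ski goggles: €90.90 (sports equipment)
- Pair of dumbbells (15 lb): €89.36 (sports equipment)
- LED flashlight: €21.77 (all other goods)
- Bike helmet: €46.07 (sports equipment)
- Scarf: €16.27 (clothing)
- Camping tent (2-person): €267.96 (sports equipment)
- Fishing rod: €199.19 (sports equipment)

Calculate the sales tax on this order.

Pasta (2 lb) €4.93: grocery items → 4.25% → €0.209525
Ski goggles €90.90: sports equipment, under €250.00 → 0% → €0.00
Pair of dumbbells (15 lb) €89.36: sports equipment, under €250.00 → 0% → €0.00
LED flashlight €21.77: all other goods → 7.75% → €1.687175
Bike helmet €46.07: sports equipment, under €250.00 → 0% → €0.00
Scarf €16.27: clothing → 0% → €0.00
Camping tent (2-person) €267.96: sports equipment, €250.00 or more → 7.25% → €19.4271
Fishing rod €199.19: sports equipment, under €250.00 → 0% → €0.00
Unrounded tax sum = €21.3238 → €21.32

€21.32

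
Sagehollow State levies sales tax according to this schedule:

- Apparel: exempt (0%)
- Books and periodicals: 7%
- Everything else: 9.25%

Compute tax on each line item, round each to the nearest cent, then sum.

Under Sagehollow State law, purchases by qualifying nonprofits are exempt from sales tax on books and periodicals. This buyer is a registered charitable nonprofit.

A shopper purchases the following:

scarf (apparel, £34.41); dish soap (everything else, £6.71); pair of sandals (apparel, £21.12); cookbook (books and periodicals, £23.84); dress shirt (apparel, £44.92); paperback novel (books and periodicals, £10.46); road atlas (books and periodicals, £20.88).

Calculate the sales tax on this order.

Scarf £34.41: apparel → 0% → £0.00
Dish soap £6.71: everything else → 9.25% → £0.62
Pair of sandals £21.12: apparel → 0% → £0.00
Cookbook £23.84: books and periodicals, buyer-exempt → 0% → £0.00
Dress shirt £44.92: apparel → 0% → £0.00
Paperback novel £10.46: books and periodicals, buyer-exempt → 0% → £0.00
Road atlas £20.88: books and periodicals, buyer-exempt → 0% → £0.00
Total tax = £0.62

£0.62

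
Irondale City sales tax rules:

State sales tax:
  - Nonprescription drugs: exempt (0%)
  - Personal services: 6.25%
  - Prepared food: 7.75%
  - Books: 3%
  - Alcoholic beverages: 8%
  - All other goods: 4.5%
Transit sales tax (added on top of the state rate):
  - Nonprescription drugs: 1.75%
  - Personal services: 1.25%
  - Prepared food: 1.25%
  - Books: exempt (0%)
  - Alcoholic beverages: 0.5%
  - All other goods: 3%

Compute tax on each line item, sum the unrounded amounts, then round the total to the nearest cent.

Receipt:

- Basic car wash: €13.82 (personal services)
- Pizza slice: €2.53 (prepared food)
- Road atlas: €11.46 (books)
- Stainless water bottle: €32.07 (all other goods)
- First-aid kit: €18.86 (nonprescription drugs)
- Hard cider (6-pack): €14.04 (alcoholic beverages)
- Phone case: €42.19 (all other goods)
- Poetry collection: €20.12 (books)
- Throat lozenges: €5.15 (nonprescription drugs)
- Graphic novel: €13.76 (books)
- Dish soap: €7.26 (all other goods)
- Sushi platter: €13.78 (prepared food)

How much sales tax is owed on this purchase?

€11.59

Basic car wash €13.82: personal services → 6.25% + 1.25% transit = 7.5% → €1.0365
Pizza slice €2.53: prepared food → 7.75% + 1.25% transit = 9% → €0.2277
Road atlas €11.46: books → 3% + 0% transit = 3% → €0.3438
Stainless water bottle €32.07: all other goods → 4.5% + 3% transit = 7.5% → €2.40525
First-aid kit €18.86: nonprescription drugs → 0% + 1.75% transit = 1.75% → €0.33005
Hard cider (6-pack) €14.04: alcoholic beverages → 8% + 0.5% transit = 8.5% → €1.1934
Phone case €42.19: all other goods → 4.5% + 3% transit = 7.5% → €3.16425
Poetry collection €20.12: books → 3% + 0% transit = 3% → €0.6036
Throat lozenges €5.15: nonprescription drugs → 0% + 1.75% transit = 1.75% → €0.090125
Graphic novel €13.76: books → 3% + 0% transit = 3% → €0.4128
Dish soap €7.26: all other goods → 4.5% + 3% transit = 7.5% → €0.5445
Sushi platter €13.78: prepared food → 7.75% + 1.25% transit = 9% → €1.2402
Unrounded tax sum = €11.592175 → €11.59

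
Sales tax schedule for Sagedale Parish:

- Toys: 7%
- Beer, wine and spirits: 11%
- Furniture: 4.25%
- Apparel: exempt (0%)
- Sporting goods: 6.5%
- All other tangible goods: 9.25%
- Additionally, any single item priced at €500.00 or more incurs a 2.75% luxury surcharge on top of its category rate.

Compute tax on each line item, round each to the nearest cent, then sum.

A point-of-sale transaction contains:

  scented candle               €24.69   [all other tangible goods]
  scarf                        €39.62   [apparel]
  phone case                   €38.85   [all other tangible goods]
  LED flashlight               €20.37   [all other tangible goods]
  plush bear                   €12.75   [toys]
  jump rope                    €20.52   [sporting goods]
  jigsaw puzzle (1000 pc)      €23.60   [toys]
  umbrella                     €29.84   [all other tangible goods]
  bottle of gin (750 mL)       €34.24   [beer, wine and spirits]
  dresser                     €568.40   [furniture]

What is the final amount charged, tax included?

Scented candle €24.69: all other tangible goods → 9.25% → €2.28
Scarf €39.62: apparel → 0% → €0.00
Phone case €38.85: all other tangible goods → 9.25% → €3.59
LED flashlight €20.37: all other tangible goods → 9.25% → €1.88
Plush bear €12.75: toys → 7% → €0.89
Jump rope €20.52: sporting goods → 6.5% → €1.33
Jigsaw puzzle (1000 pc) €23.60: toys → 7% → €1.65
Umbrella €29.84: all other tangible goods → 9.25% → €2.76
Bottle of gin (750 mL) €34.24: beer, wine and spirits → 11% → €3.77
Dresser €568.40: furniture → 4.25% + 2.75% surcharge = 7% → €39.79
Subtotal = €812.88; tax = €57.94; total due = €870.82

€870.82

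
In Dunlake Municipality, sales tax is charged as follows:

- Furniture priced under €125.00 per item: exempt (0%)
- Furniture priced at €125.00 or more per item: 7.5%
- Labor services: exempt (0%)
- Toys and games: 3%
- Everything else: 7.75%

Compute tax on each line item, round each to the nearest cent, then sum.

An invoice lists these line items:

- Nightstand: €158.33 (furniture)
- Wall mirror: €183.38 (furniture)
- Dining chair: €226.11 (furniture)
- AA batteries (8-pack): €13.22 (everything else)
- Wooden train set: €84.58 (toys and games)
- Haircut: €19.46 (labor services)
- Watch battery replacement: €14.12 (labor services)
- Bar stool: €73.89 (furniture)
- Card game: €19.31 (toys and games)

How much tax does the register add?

Nightstand €158.33: furniture, €125.00 or more → 7.5% → €11.87
Wall mirror €183.38: furniture, €125.00 or more → 7.5% → €13.75
Dining chair €226.11: furniture, €125.00 or more → 7.5% → €16.96
AA batteries (8-pack) €13.22: everything else → 7.75% → €1.02
Wooden train set €84.58: toys and games → 3% → €2.54
Haircut €19.46: labor services → 0% → €0.00
Watch battery replacement €14.12: labor services → 0% → €0.00
Bar stool €73.89: furniture, under €125.00 → 0% → €0.00
Card game €19.31: toys and games → 3% → €0.58
Total tax = €11.87 + €13.75 + €16.96 + €1.02 + €2.54 + €0.58 = €46.72

€46.72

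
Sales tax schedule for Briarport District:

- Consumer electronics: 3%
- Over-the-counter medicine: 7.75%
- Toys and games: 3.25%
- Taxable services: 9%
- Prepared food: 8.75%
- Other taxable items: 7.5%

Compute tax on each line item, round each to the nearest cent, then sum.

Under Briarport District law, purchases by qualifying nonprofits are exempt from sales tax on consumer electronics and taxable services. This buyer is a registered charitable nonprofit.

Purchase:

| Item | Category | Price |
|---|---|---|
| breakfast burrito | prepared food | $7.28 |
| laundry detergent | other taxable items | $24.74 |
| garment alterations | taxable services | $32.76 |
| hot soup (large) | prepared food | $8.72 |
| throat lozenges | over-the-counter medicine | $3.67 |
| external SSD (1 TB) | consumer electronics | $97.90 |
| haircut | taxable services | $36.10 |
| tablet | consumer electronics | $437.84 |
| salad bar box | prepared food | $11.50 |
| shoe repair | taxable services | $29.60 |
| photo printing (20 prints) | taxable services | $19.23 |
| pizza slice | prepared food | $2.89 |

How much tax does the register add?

Breakfast burrito $7.28: prepared food → 8.75% → $0.64
Laundry detergent $24.74: other taxable items → 7.5% → $1.86
Garment alterations $32.76: taxable services, buyer-exempt → 0% → $0.00
Hot soup (large) $8.72: prepared food → 8.75% → $0.76
Throat lozenges $3.67: over-the-counter medicine → 7.75% → $0.28
External SSD (1 TB) $97.90: consumer electronics, buyer-exempt → 0% → $0.00
Haircut $36.10: taxable services, buyer-exempt → 0% → $0.00
Tablet $437.84: consumer electronics, buyer-exempt → 0% → $0.00
Salad bar box $11.50: prepared food → 8.75% → $1.01
Shoe repair $29.60: taxable services, buyer-exempt → 0% → $0.00
Photo printing (20 prints) $19.23: taxable services, buyer-exempt → 0% → $0.00
Pizza slice $2.89: prepared food → 8.75% → $0.25
Total tax = $0.64 + $1.86 + $0.76 + $0.28 + $1.01 + $0.25 = $4.80

$4.80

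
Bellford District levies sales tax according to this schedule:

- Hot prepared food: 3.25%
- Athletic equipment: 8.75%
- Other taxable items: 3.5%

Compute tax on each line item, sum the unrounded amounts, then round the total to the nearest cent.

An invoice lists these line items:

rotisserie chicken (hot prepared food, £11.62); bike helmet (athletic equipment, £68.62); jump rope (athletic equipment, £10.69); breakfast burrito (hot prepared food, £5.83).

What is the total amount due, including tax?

£104.27

Rotisserie chicken £11.62: hot prepared food → 3.25% → £0.37765
Bike helmet £68.62: athletic equipment → 8.75% → £6.00425
Jump rope £10.69: athletic equipment → 8.75% → £0.935375
Breakfast burrito £5.83: hot prepared food → 3.25% → £0.189475
Subtotal = £96.76; unrounded tax = £7.50675 → £7.51; total due = £104.27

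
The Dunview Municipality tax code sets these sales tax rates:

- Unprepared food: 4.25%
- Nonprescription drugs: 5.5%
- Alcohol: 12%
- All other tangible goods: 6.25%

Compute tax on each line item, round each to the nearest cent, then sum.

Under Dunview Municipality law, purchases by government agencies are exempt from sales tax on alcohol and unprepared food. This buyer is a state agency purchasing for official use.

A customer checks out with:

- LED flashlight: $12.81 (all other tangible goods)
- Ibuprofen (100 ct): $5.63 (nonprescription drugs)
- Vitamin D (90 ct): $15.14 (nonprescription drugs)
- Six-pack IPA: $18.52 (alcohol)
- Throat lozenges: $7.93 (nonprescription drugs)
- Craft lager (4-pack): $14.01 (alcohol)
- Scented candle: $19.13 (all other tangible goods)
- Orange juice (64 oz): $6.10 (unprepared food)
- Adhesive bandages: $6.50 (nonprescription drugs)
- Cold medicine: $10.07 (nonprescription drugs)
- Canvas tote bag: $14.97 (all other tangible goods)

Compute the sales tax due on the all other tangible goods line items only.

$2.94

LED flashlight $12.81: all other tangible goods → 6.25% → $0.80
Scented candle $19.13: all other tangible goods → 6.25% → $1.20
Canvas tote bag $14.97: all other tangible goods → 6.25% → $0.94
Tax on all other tangible goods = $0.80 + $1.20 + $0.94 = $2.94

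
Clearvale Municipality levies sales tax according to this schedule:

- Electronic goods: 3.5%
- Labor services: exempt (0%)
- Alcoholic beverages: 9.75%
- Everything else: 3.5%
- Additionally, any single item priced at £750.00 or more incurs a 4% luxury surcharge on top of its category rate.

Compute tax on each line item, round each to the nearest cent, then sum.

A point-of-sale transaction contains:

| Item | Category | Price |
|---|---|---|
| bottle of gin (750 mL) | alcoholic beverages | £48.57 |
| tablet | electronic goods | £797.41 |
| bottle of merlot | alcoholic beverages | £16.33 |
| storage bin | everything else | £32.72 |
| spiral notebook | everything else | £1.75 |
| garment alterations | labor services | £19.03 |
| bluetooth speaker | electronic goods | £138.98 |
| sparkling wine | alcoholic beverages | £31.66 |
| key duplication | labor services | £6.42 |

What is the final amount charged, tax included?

Bottle of gin (750 mL) £48.57: alcoholic beverages → 9.75% → £4.74
Tablet £797.41: electronic goods → 3.5% + 4% surcharge = 7.5% → £59.81
Bottle of merlot £16.33: alcoholic beverages → 9.75% → £1.59
Storage bin £32.72: everything else → 3.5% → £1.15
Spiral notebook £1.75: everything else → 3.5% → £0.06
Garment alterations £19.03: labor services → 0% → £0.00
Bluetooth speaker £138.98: electronic goods → 3.5% → £4.86
Sparkling wine £31.66: alcoholic beverages → 9.75% → £3.09
Key duplication £6.42: labor services → 0% → £0.00
Subtotal = £1092.87; tax = £75.30; total due = £1168.17

£1168.17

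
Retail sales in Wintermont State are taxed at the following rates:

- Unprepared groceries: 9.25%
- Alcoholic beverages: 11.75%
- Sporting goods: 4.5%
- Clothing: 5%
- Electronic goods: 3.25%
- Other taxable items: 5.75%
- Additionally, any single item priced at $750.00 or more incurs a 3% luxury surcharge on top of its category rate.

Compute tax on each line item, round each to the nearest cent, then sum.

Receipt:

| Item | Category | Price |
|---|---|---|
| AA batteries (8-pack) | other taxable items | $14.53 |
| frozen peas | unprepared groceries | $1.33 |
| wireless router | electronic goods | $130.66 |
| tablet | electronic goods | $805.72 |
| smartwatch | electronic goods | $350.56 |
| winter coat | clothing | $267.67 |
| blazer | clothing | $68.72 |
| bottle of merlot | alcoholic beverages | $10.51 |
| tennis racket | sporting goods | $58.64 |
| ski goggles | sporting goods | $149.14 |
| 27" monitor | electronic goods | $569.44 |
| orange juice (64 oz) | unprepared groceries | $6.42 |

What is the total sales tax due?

$113.46

AA batteries (8-pack) $14.53: other taxable items → 5.75% → $0.84
Frozen peas $1.33: unprepared groceries → 9.25% → $0.12
Wireless router $130.66: electronic goods → 3.25% → $4.25
Tablet $805.72: electronic goods → 3.25% + 3% surcharge = 6.25% → $50.36
Smartwatch $350.56: electronic goods → 3.25% → $11.39
Winter coat $267.67: clothing → 5% → $13.38
Blazer $68.72: clothing → 5% → $3.44
Bottle of merlot $10.51: alcoholic beverages → 11.75% → $1.23
Tennis racket $58.64: sporting goods → 4.5% → $2.64
Ski goggles $149.14: sporting goods → 4.5% → $6.71
27" monitor $569.44: electronic goods → 3.25% → $18.51
Orange juice (64 oz) $6.42: unprepared groceries → 9.25% → $0.59
Total tax = $0.84 + $0.12 + $4.25 + $50.36 + $11.39 + $13.38 + $3.44 + $1.23 + $2.64 + $6.71 + $18.51 + $0.59 = $113.46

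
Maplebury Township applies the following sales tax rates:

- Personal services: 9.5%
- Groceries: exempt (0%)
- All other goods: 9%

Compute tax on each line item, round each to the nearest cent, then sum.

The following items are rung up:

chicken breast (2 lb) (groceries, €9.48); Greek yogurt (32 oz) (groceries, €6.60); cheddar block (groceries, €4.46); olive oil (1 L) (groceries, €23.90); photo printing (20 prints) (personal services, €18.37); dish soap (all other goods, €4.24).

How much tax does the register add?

€2.13

Chicken breast (2 lb) €9.48: groceries → 0% → €0.00
Greek yogurt (32 oz) €6.60: groceries → 0% → €0.00
Cheddar block €4.46: groceries → 0% → €0.00
Olive oil (1 L) €23.90: groceries → 0% → €0.00
Photo printing (20 prints) €18.37: personal services → 9.5% → €1.75
Dish soap €4.24: all other goods → 9% → €0.38
Total tax = €1.75 + €0.38 = €2.13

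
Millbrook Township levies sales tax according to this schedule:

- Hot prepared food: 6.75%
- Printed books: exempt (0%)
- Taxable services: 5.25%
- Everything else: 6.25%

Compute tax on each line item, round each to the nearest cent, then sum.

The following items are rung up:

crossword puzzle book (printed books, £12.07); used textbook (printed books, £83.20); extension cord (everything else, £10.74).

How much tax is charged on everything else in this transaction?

Extension cord £10.74: everything else → 6.25% → £0.67
Tax on everything else = £0.67

£0.67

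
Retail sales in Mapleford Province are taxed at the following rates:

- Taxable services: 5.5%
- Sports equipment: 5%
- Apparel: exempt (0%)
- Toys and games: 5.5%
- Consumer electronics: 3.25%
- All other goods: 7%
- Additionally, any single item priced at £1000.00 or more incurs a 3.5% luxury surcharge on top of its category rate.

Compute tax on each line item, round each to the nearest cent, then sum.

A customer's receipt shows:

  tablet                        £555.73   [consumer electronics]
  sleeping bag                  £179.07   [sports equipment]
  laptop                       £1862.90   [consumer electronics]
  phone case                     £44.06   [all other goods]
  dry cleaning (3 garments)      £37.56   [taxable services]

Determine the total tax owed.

£157.91

Tablet £555.73: consumer electronics → 3.25% → £18.06
Sleeping bag £179.07: sports equipment → 5% → £8.95
Laptop £1862.90: consumer electronics → 3.25% + 3.5% surcharge = 6.75% → £125.75
Phone case £44.06: all other goods → 7% → £3.08
Dry cleaning (3 garments) £37.56: taxable services → 5.5% → £2.07
Total tax = £18.06 + £8.95 + £125.75 + £3.08 + £2.07 = £157.91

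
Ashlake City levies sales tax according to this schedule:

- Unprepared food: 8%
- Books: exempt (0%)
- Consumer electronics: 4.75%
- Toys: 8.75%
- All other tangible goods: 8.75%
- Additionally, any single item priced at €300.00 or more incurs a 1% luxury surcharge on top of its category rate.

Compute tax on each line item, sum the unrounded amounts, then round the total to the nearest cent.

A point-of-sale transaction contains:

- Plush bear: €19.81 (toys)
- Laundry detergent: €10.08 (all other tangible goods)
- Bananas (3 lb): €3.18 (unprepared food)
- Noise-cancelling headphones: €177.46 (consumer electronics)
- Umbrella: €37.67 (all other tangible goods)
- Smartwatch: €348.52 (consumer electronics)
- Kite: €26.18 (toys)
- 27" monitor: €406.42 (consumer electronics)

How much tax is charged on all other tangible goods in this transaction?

Laundry detergent €10.08: all other tangible goods → 8.75% → €0.882
Umbrella €37.67: all other tangible goods → 8.75% → €3.296125
Tax on all other tangible goods: unrounded sum = €4.178125 → €4.18

€4.18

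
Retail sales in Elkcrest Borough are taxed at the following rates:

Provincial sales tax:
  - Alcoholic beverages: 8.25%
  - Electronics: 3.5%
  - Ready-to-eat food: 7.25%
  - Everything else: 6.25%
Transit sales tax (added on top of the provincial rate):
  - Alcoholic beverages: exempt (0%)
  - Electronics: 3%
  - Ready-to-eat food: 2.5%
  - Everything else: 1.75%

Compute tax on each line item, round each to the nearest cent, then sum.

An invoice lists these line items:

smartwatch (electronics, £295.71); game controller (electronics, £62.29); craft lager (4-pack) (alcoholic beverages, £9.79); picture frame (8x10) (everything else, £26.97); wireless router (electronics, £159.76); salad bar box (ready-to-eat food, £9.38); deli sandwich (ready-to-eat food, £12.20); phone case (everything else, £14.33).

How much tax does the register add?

£39.87

Smartwatch £295.71: electronics → 3.5% + 3% transit = 6.5% → £19.22
Game controller £62.29: electronics → 3.5% + 3% transit = 6.5% → £4.05
Craft lager (4-pack) £9.79: alcoholic beverages → 8.25% + 0% transit = 8.25% → £0.81
Picture frame (8x10) £26.97: everything else → 6.25% + 1.75% transit = 8% → £2.16
Wireless router £159.76: electronics → 3.5% + 3% transit = 6.5% → £10.38
Salad bar box £9.38: ready-to-eat food → 7.25% + 2.5% transit = 9.75% → £0.91
Deli sandwich £12.20: ready-to-eat food → 7.25% + 2.5% transit = 9.75% → £1.19
Phone case £14.33: everything else → 6.25% + 1.75% transit = 8% → £1.15
Total tax = £19.22 + £4.05 + £0.81 + £2.16 + £10.38 + £0.91 + £1.19 + £1.15 = £39.87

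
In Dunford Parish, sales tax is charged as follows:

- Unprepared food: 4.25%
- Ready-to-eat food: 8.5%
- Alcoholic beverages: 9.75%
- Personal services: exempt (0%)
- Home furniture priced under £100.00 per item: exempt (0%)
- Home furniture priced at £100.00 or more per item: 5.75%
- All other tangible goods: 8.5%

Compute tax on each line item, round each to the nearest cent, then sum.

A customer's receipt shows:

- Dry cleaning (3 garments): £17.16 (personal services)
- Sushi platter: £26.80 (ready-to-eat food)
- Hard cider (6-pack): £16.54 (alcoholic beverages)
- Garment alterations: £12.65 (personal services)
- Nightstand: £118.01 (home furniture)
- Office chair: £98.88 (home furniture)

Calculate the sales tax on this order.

£10.68

Dry cleaning (3 garments) £17.16: personal services → 0% → £0.00
Sushi platter £26.80: ready-to-eat food → 8.5% → £2.28
Hard cider (6-pack) £16.54: alcoholic beverages → 9.75% → £1.61
Garment alterations £12.65: personal services → 0% → £0.00
Nightstand £118.01: home furniture, £100.00 or more → 5.75% → £6.79
Office chair £98.88: home furniture, under £100.00 → 0% → £0.00
Total tax = £2.28 + £1.61 + £6.79 = £10.68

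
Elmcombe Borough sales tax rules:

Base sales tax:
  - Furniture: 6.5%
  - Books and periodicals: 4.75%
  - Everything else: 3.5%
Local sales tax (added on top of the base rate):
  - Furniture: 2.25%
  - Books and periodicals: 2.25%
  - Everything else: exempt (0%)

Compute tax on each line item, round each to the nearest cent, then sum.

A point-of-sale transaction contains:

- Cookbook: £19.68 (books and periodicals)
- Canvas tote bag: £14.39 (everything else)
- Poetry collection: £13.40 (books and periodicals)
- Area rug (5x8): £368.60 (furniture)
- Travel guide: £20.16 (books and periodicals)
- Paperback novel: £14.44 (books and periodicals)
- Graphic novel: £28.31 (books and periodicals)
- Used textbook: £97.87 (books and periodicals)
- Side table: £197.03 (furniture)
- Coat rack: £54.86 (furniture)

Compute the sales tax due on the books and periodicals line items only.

Cookbook £19.68: books and periodicals → 4.75% + 2.25% local = 7% → £1.38
Poetry collection £13.40: books and periodicals → 4.75% + 2.25% local = 7% → £0.94
Travel guide £20.16: books and periodicals → 4.75% + 2.25% local = 7% → £1.41
Paperback novel £14.44: books and periodicals → 4.75% + 2.25% local = 7% → £1.01
Graphic novel £28.31: books and periodicals → 4.75% + 2.25% local = 7% → £1.98
Used textbook £97.87: books and periodicals → 4.75% + 2.25% local = 7% → £6.85
Tax on books and periodicals = £1.38 + £0.94 + £1.41 + £1.01 + £1.98 + £6.85 = £13.57

£13.57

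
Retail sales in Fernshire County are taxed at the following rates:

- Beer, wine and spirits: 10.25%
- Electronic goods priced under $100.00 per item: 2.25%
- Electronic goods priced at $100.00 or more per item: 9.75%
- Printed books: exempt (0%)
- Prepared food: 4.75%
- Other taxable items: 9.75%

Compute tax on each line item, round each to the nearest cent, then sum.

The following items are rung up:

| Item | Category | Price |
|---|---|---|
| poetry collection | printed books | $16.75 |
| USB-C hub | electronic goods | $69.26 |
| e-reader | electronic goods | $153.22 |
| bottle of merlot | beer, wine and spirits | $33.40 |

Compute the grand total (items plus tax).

$292.55

Poetry collection $16.75: printed books → 0% → $0.00
USB-C hub $69.26: electronic goods, under $100.00 → 2.25% → $1.56
E-reader $153.22: electronic goods, $100.00 or more → 9.75% → $14.94
Bottle of merlot $33.40: beer, wine and spirits → 10.25% → $3.42
Subtotal = $272.63; tax = $19.92; total due = $292.55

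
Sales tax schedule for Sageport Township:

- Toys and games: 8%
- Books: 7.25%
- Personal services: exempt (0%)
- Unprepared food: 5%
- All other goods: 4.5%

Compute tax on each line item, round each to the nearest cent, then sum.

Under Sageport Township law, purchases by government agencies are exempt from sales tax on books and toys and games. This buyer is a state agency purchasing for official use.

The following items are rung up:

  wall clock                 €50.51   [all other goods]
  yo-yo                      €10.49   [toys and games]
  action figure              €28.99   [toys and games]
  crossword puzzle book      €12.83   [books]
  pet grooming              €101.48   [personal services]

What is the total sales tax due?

Wall clock €50.51: all other goods → 4.5% → €2.27
Yo-yo €10.49: toys and games, buyer-exempt → 0% → €0.00
Action figure €28.99: toys and games, buyer-exempt → 0% → €0.00
Crossword puzzle book €12.83: books, buyer-exempt → 0% → €0.00
Pet grooming €101.48: personal services → 0% → €0.00
Total tax = €2.27

€2.27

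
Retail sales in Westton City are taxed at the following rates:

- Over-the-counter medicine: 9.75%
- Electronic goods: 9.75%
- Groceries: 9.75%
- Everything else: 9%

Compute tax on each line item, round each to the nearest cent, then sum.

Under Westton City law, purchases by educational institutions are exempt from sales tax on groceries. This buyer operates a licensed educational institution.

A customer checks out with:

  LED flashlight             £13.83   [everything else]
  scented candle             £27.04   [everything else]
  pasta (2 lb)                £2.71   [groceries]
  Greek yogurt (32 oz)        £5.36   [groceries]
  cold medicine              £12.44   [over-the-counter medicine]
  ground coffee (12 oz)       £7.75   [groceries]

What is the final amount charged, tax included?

£74.01

LED flashlight £13.83: everything else → 9% → £1.24
Scented candle £27.04: everything else → 9% → £2.43
Pasta (2 lb) £2.71: groceries, buyer-exempt → 0% → £0.00
Greek yogurt (32 oz) £5.36: groceries, buyer-exempt → 0% → £0.00
Cold medicine £12.44: over-the-counter medicine → 9.75% → £1.21
Ground coffee (12 oz) £7.75: groceries, buyer-exempt → 0% → £0.00
Subtotal = £69.13; tax = £4.88; total due = £74.01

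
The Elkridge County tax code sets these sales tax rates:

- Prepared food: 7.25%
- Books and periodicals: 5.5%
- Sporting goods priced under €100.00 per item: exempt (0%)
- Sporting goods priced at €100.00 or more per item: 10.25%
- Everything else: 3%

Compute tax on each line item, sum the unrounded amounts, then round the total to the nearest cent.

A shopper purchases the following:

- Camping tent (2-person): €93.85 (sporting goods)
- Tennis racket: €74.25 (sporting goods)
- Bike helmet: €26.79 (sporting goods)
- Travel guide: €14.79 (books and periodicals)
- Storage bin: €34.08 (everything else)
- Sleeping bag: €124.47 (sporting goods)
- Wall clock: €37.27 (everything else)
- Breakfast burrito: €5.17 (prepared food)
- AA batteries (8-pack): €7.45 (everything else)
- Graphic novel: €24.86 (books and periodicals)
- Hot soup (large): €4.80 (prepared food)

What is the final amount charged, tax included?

€465.81

Camping tent (2-person) €93.85: sporting goods, under €100.00 → 0% → €0.00
Tennis racket €74.25: sporting goods, under €100.00 → 0% → €0.00
Bike helmet €26.79: sporting goods, under €100.00 → 0% → €0.00
Travel guide €14.79: books and periodicals → 5.5% → €0.81345
Storage bin €34.08: everything else → 3% → €1.0224
Sleeping bag €124.47: sporting goods, €100.00 or more → 10.25% → €12.758175
Wall clock €37.27: everything else → 3% → €1.1181
Breakfast burrito €5.17: prepared food → 7.25% → €0.374825
AA batteries (8-pack) €7.45: everything else → 3% → €0.2235
Graphic novel €24.86: books and periodicals → 5.5% → €1.3673
Hot soup (large) €4.80: prepared food → 7.25% → €0.348
Subtotal = €447.78; unrounded tax = €18.02575 → €18.03; total due = €465.81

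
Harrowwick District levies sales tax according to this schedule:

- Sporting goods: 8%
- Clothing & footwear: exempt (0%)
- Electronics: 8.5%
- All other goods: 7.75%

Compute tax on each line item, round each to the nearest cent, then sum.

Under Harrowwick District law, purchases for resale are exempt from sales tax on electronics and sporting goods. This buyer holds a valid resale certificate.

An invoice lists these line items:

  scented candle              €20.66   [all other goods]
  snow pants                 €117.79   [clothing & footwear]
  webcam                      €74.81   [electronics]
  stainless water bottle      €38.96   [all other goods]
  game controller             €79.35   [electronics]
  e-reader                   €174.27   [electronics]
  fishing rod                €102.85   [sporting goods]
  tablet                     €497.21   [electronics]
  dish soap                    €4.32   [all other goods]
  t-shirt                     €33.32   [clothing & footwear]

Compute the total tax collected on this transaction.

Scented candle €20.66: all other goods → 7.75% → €1.60
Snow pants €117.79: clothing & footwear → 0% → €0.00
Webcam €74.81: electronics, buyer-exempt → 0% → €0.00
Stainless water bottle €38.96: all other goods → 7.75% → €3.02
Game controller €79.35: electronics, buyer-exempt → 0% → €0.00
E-reader €174.27: electronics, buyer-exempt → 0% → €0.00
Fishing rod €102.85: sporting goods, buyer-exempt → 0% → €0.00
Tablet €497.21: electronics, buyer-exempt → 0% → €0.00
Dish soap €4.32: all other goods → 7.75% → €0.33
T-shirt €33.32: clothing & footwear → 0% → €0.00
Total tax = €1.60 + €3.02 + €0.33 = €4.95

€4.95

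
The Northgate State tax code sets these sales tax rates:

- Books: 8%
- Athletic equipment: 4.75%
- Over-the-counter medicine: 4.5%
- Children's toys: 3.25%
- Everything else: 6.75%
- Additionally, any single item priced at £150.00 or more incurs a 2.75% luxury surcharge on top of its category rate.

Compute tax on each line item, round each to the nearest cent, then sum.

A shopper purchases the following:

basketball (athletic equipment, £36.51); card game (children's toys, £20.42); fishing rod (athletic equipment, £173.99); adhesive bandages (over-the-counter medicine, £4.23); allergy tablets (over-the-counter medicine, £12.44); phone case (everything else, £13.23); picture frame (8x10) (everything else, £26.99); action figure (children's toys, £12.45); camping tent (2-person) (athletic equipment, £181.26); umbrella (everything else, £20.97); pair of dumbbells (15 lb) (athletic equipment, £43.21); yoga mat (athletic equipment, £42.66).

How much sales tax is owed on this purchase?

Basketball £36.51: athletic equipment → 4.75% → £1.73
Card game £20.42: children's toys → 3.25% → £0.66
Fishing rod £173.99: athletic equipment → 4.75% + 2.75% surcharge = 7.5% → £13.05
Adhesive bandages £4.23: over-the-counter medicine → 4.5% → £0.19
Allergy tablets £12.44: over-the-counter medicine → 4.5% → £0.56
Phone case £13.23: everything else → 6.75% → £0.89
Picture frame (8x10) £26.99: everything else → 6.75% → £1.82
Action figure £12.45: children's toys → 3.25% → £0.40
Camping tent (2-person) £181.26: athletic equipment → 4.75% + 2.75% surcharge = 7.5% → £13.59
Umbrella £20.97: everything else → 6.75% → £1.42
Pair of dumbbells (15 lb) £43.21: athletic equipment → 4.75% → £2.05
Yoga mat £42.66: athletic equipment → 4.75% → £2.03
Total tax = £1.73 + £0.66 + £13.05 + £0.19 + £0.56 + £0.89 + £1.82 + £0.40 + £13.59 + £1.42 + £2.05 + £2.03 = £38.39

£38.39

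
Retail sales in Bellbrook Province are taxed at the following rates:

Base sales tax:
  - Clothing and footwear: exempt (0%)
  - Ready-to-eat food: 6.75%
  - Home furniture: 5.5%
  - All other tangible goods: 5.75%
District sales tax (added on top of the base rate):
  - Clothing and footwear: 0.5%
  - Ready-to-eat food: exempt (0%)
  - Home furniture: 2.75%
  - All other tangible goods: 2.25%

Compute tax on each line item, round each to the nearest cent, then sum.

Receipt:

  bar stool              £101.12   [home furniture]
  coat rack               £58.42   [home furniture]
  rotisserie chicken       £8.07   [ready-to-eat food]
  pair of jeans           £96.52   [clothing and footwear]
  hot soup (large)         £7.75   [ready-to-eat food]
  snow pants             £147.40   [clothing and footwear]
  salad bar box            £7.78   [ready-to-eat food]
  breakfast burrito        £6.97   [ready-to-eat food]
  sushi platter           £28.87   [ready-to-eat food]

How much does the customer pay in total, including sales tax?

£481.29

Bar stool £101.12: home furniture → 5.5% + 2.75% district = 8.25% → £8.34
Coat rack £58.42: home furniture → 5.5% + 2.75% district = 8.25% → £4.82
Rotisserie chicken £8.07: ready-to-eat food → 6.75% + 0% district = 6.75% → £0.54
Pair of jeans £96.52: clothing and footwear → 0% + 0.5% district = 0.5% → £0.48
Hot soup (large) £7.75: ready-to-eat food → 6.75% + 0% district = 6.75% → £0.52
Snow pants £147.40: clothing and footwear → 0% + 0.5% district = 0.5% → £0.74
Salad bar box £7.78: ready-to-eat food → 6.75% + 0% district = 6.75% → £0.53
Breakfast burrito £6.97: ready-to-eat food → 6.75% + 0% district = 6.75% → £0.47
Sushi platter £28.87: ready-to-eat food → 6.75% + 0% district = 6.75% → £1.95
Subtotal = £462.90; tax = £18.39; total due = £481.29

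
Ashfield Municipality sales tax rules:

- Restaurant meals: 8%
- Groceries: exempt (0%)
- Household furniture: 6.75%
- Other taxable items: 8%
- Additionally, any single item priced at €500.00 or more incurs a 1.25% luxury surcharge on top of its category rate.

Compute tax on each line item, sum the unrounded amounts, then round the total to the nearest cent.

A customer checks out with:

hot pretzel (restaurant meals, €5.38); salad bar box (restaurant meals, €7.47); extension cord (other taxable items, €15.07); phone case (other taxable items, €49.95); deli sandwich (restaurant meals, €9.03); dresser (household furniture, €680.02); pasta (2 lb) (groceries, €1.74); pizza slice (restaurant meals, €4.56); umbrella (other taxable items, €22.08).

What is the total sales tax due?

Hot pretzel €5.38: restaurant meals → 8% → €0.4304
Salad bar box €7.47: restaurant meals → 8% → €0.5976
Extension cord €15.07: other taxable items → 8% → €1.2056
Phone case €49.95: other taxable items → 8% → €3.996
Deli sandwich €9.03: restaurant meals → 8% → €0.7224
Dresser €680.02: household furniture → 6.75% + 1.25% surcharge = 8% → €54.4016
Pasta (2 lb) €1.74: groceries → 0% → €0.00
Pizza slice €4.56: restaurant meals → 8% → €0.3648
Umbrella €22.08: other taxable items → 8% → €1.7664
Unrounded tax sum = €63.4848 → €63.48

€63.48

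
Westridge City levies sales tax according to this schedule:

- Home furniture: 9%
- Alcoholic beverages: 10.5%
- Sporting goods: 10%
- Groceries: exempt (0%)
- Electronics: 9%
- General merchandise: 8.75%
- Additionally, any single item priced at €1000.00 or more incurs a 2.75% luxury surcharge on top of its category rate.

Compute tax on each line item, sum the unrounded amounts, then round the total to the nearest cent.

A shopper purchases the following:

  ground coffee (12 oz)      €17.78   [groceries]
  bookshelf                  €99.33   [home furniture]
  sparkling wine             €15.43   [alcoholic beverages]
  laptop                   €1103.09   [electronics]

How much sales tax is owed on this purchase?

€140.17

Ground coffee (12 oz) €17.78: groceries → 0% → €0.00
Bookshelf €99.33: home furniture → 9% → €8.9397
Sparkling wine €15.43: alcoholic beverages → 10.5% → €1.62015
Laptop €1103.09: electronics → 9% + 2.75% surcharge = 11.75% → €129.613075
Unrounded tax sum = €140.172925 → €140.17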